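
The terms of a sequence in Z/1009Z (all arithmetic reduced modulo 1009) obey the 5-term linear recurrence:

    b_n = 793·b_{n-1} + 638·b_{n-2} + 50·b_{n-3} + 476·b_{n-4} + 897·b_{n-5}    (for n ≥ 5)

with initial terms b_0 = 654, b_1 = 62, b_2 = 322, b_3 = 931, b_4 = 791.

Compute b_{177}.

b_5 = 793·791 + 638·931 + 50·322 + 476·62 + 897·654 = 967
b_6 = 793·967 + 638·791 + 50·931 + 476·322 + 897·62 = 308
b_7 = 793·308 + 638·967 + 50·791 + 476·931 + 897·322 = 168
b_8 = 793·168 + 638·308 + 50·967 + 476·791 + 897·931 = 526
b_9 = 793·526 + 638·168 + 50·308 + 476·967 + 897·791 = 275
b_10 = 793·275 + 638·526 + 50·168 + 476·308 + 897·967 = 12
Continuing the recurrence:
  b_11 = 452;  b_12 = 957;  b_13 = 884;  b_14 = 417;  b_15 = 17;  b_16 = 137
  b_17 = 896;  b_18 = 258;  b_19 = 847;  b_20 = 968;  b_21 = 618;  b_22 = 6
  b_23 = 392;  b_24 = 143;  b_25 = 651;  b_26 = 722;  b_27 = 424;  b_28 = 977
  b_29 = 975;  b_30 = 404;  b_31 = 314;  b_32 = 392;  b_33 = 162;  b_34 = 109
  b_35 = 819;  b_36 = 703;  b_37 = 687;  b_38 = 473;  b_39 = 246;  b_40 = 199
  b_41 = 452;  b_42 = 142;  b_43 = 822;  b_44 = 798;  b_45 = 109;  b_46 = 806
  b_47 = 951;  b_48 = 682;  b_49 = 112;  b_50 = 524;  b_51 = 617;  b_52 = 980
  b_53 = 447;  b_54 = 317;  b_55 = 254;  b_56 = 50;  b_57 = 711;  b_58 = 933
  b_59 = 966;  b_60 = 783;  b_61 = 295;  b_62 = 41;  b_63 = 712;  b_64 = 282
  b_65 = 122;  b_66 = 74;  b_67 = 618;  b_68 = 546;  b_69 = 809;  b_70 = 48
  b_71 = 655;  b_72 = 203;  b_73 = 128;  b_74 = 262;  b_75 = 584;  b_76 = 50
  b_77 = 403;  b_78 = 681;  b_79 = 945;  b_80 = 37;  b_81 = 933;  b_82 = 25
  b_83 = 648;  b_84 = 889;  b_85 = 710;  b_86 = 476;  b_87 = 16;  b_88 = 200
  b_89 = 157;  b_90 = 393;  b_91 = 771;  b_92 = 809;  b_93 = 671;  b_94 = 74
  b_95 = 632;  b_96 = 822;  b_97 = 66;  b_98 = 379;  b_99 = 269;  b_100 = 968
  b_101 = 547;  b_102 = 783;  b_103 = 55;  b_104 = 231;  b_105 = 734;  b_106 = 328
  b_107 = 382;  b_108 = 872;  b_109 = 757;  b_110 = 515;  b_111 = 427;  b_112 = 716
  b_113 = 570;  b_114 = 804;  b_115 = 56;  b_116 = 13;  b_117 = 899;  b_118 = 568
  b_119 = 676;  b_120 = 912;  b_121 = 17;  b_122 = 698;  b_123 = 380;  b_124 = 50
  b_125 = 958;  b_126 = 768;  b_127 = 615;  b_128 = 846;  b_129 = 214;  b_130 = 571
  b_131 = 889;  b_132 = 182;  b_133 = 510;  b_134 = 579;  b_135 = 561;  b_136 = 468
  b_137 = 629;  b_138 = 609;  b_139 = 936;  b_140 = 386;  b_141 = 174;  b_142 = 690
  b_143 = 405;  b_144 = 420;  b_145 = 611;  b_146 = 37;  b_147 = 709;  b_148 = 77
  b_149 = 281;  b_150 = 303;  b_151 = 1006;  b_152 = 789;  b_153 = 232;  b_154 = 836
  b_155 = 787;  b_156 = 180;  b_157 = 392;  b_158 = 537;  b_159 = 304;  b_160 = 459
  b_161 = 525;  b_162 = 732;  b_163 = 819;  b_164 = 334;  b_165 = 359;  b_166 = 981
  b_167 = 664;  b_168 = 602;  b_169 = 887;  b_170 = 618;  b_171 = 752;  b_172 = 30
  b_173 = 325;  b_174 = 753;  b_175 = 959
b_176 = 793·959 + 638·753 + 50·325 + 476·30 + 897·752 = 623
b_177 = 793·623 + 638·959 + 50·753 + 476·325 + 897·30 = 324

324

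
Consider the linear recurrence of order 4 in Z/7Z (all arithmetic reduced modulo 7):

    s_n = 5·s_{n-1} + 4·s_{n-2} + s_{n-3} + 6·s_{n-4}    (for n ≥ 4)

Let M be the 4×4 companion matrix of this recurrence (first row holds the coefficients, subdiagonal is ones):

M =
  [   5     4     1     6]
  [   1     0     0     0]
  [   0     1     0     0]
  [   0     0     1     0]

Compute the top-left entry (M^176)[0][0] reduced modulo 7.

2

(M^176)[0][0] is the top entry after applying M 176 times to the unit state (1, 0, 0, 0). Equivalently it is h_{179} for the auxiliary sequence (h_n) obeying the same recurrence with h_3 = 1 and h_i = 0 for 0 ≤ i < 3:
h_4 = 5·1 + 4·0 + 1·0 + 6·0 = 5
h_5 = 5·5 + 4·1 + 1·0 + 6·0 = 1
h_6 = 5·1 + 4·5 + 1·1 + 6·0 = 5
h_7 = 5·5 + 4·1 + 1·5 + 6·1 = 5
h_8 = 5·5 + 4·5 + 1·1 + 6·5 = 6
h_9 = 5·6 + 4·5 + 1·5 + 6·1 = 5
Continuing the recurrence:
  h_10 = 0;  h_11 = 0;  h_12 = 6;  h_13 = 4;  h_14 = 2;  h_15 = 4
  h_16 = 5;  h_17 = 4;  h_18 = 0;  h_19 = 3;  h_20 = 0;  h_21 = 1
  h_22 = 1;  h_23 = 6;  h_24 = 0;  h_25 = 3;  h_26 = 6;  h_27 = 1
  h_28 = 4;  h_29 = 6;  h_30 = 6;  h_31 = 1;  h_32 = 3;  h_33 = 5
  h_34 = 4;  h_35 = 0;  h_36 = 4;  h_37 = 5;  h_38 = 2;  h_39 = 6
  h_40 = 4;  h_41 = 6;  h_42 = 1;  h_43 = 6;  h_44 = 1;  h_45 = 3
  h_46 = 3;  h_47 = 1;  h_48 = 5;  h_49 = 1;  h_50 = 2;  h_51 = 4
  h_52 = 3;  h_53 = 4;  h_54 = 6;  h_55 = 3;  h_56 = 5;  h_57 = 4
  h_58 = 2;  h_59 = 0;  h_60 = 0;  h_61 = 5;  h_62 = 2;  h_63 = 2
  h_64 = 2;  h_65 = 1;  h_66 = 6;  h_67 = 6;  h_68 = 4;  h_69 = 0
  h_70 = 2;  h_71 = 1;  h_72 = 2;  h_73 = 2;  h_74 = 3;  h_75 = 3
  h_76 = 6;  h_77 = 1;  h_78 = 1;  h_79 = 5;  h_80 = 3;  h_81 = 0
  h_82 = 2;  h_83 = 1;  h_84 = 3;  h_85 = 0;  h_86 = 4;  h_87 = 1
  h_88 = 4;  h_89 = 0;  h_90 = 6;  h_91 = 5;  h_92 = 3;  h_93 = 6
  h_94 = 6;  h_95 = 3;  h_96 = 0;  h_97 = 5;  h_98 = 1;  h_99 = 1
  h_100 = 0;  h_101 = 0;  h_102 = 0;  h_103 = 6;  h_104 = 2;  h_105 = 6
  h_106 = 2;  h_107 = 2;  h_108 = 1;  h_109 = 2;  h_110 = 0;  h_111 = 0
  h_112 = 1;  h_113 = 3;  h_114 = 5;  h_115 = 3;  h_116 = 2;  h_117 = 3
  h_118 = 0;  h_119 = 4;  h_120 = 0;  h_121 = 6;  h_122 = 6;  h_123 = 1
  h_124 = 0;  h_125 = 4;  h_126 = 1;  h_127 = 6;  h_128 = 3;  h_129 = 1
  h_130 = 1;  h_131 = 6;  h_132 = 4;  h_133 = 2;  h_134 = 3;  h_135 = 0
  h_136 = 3;  h_137 = 2;  h_138 = 5;  h_139 = 1;  h_140 = 3;  h_141 = 1
  h_142 = 6;  h_143 = 1;  h_144 = 6;  h_145 = 4;  h_146 = 4;  h_147 = 6
  h_148 = 2;  h_149 = 6;  h_150 = 5;  h_151 = 3;  h_152 = 4;  h_153 = 3
  h_154 = 1;  h_155 = 4;  h_156 = 2;  h_157 = 3;  h_158 = 5;  h_159 = 0
  h_160 = 0;  h_161 = 2;  h_162 = 5;  h_163 = 5;  h_164 = 5;  h_165 = 6
  h_166 = 1;  h_167 = 1;  h_168 = 3;  h_169 = 0;  h_170 = 5;  h_171 = 6
  h_172 = 5;  h_173 = 5;  h_174 = 4;  h_175 = 4;  h_176 = 1;  h_177 = 6
h_178 = 5·6 + 4·1 + 1·4 + 6·4 = 6
h_179 = 5·6 + 4·6 + 1·1 + 6·4 = 2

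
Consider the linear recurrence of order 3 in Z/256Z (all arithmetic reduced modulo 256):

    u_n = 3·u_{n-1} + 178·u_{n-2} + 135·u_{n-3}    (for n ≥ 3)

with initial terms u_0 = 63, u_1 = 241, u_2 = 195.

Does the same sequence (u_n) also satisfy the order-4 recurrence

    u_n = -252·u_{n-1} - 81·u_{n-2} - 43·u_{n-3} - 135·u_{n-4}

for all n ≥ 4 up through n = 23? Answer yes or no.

Terms u_0..u_23: 63, 241, 195, 20, 233, 120, 246, 49, 231, 129, 248, 107, 184, 86, 95, 241, 59, 92, 49, 168, 142, 81, 71, 9
n=4: candidate gives 233, actual u_4 = 233 ✓
n=5: candidate gives 120, actual u_5 = 120 ✓
n=6: candidate gives 246, actual u_6 = 246 ✓
n=7: candidate gives 49, actual u_7 = 49 ✓
n=8: candidate gives 231, actual u_8 = 231 ✓
n=9: candidate gives 129, actual u_9 = 129 ✓
n=10: candidate gives 248, actual u_10 = 248 ✓
n=11: candidate gives 107, actual u_11 = 107 ✓
n=12: candidate gives 184, actual u_12 = 184 ✓
n=13: candidate gives 86, actual u_13 = 86 ✓
n=14: candidate gives 95, actual u_14 = 95 ✓
n=15: candidate gives 241, actual u_15 = 241 ✓
n=16: candidate gives 59, actual u_16 = 59 ✓
n=17: candidate gives 92, actual u_17 = 92 ✓
n=18: candidate gives 49, actual u_18 = 49 ✓
n=19: candidate gives 168, actual u_19 = 168 ✓
n=20: candidate gives 142, actual u_20 = 142 ✓
n=21: candidate gives 81, actual u_21 = 81 ✓
n=22: candidate gives 71, actual u_22 = 71 ✓
n=23: candidate gives 9, actual u_23 = 9 ✓

yes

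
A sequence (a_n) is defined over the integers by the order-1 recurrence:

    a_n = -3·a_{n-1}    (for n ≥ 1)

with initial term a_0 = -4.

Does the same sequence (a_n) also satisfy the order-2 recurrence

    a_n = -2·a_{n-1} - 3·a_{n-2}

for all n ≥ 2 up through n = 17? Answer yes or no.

no

Terms a_0..a_17: -4, 12, -36, 108, -324, 972, -2916, 8748, -26244, 78732, -236196, 708588, -2125764, 6377292, -19131876, 57395628, -172186884, 516560652
n=2: candidate gives -12, actual a_2 = -36 ✗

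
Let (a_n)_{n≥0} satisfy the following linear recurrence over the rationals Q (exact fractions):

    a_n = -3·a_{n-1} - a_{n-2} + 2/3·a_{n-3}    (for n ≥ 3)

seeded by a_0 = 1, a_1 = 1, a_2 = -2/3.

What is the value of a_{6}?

a_3 = -3·-2/3 + -1·1 + 2/3·1 = 5/3
a_4 = -3·5/3 + -1·-2/3 + 2/3·1 = -11/3
a_5 = -3·-11/3 + -1·5/3 + 2/3·-2/3 = 80/9
a_6 = -3·80/9 + -1·-11/3 + 2/3·5/3 = -197/9

-197/9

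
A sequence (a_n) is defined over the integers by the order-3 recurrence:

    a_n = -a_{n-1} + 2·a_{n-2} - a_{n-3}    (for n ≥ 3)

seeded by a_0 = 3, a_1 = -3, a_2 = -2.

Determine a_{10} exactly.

787

a_3 = -1·-2 + 2·-3 + -1·3 = -7
a_4 = -1·-7 + 2·-2 + -1·-3 = 6
a_5 = -1·6 + 2·-7 + -1·-2 = -18
a_6 = -1·-18 + 2·6 + -1·-7 = 37
a_7 = -1·37 + 2·-18 + -1·6 = -79
a_8 = -1·-79 + 2·37 + -1·-18 = 171
a_9 = -1·171 + 2·-79 + -1·37 = -366
a_10 = -1·-366 + 2·171 + -1·-79 = 787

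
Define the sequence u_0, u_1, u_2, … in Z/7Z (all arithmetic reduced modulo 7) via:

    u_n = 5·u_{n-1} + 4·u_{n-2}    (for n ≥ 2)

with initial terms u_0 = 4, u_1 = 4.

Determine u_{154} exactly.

u_2 = 5·4 + 4·4 = 1
u_3 = 5·1 + 4·4 = 0
u_4 = 5·0 + 4·1 = 4
u_5 = 5·4 + 4·0 = 6
u_6 = 5·6 + 4·4 = 4
u_7 = 5·4 + 4·6 = 2
u_8 = 5·2 + 4·4 = 5
u_9 = 5·5 + 4·2 = 5
u_10 = 5·5 + 4·5 = 3
u_11 = 5·3 + 4·5 = 0
u_12 = 5·0 + 4·3 = 5
u_13 = 5·5 + 4·0 = 4
u_14 = 5·4 + 4·5 = 5
u_15 = 5·5 + 4·4 = 6
u_16 = 5·6 + 4·5 = 1
u_17 = 5·1 + 4·6 = 1
u_18 = 5·1 + 4·1 = 2
u_19 = 5·2 + 4·1 = 0
u_20 = 5·0 + 4·2 = 1
u_21 = 5·1 + 4·0 = 5
u_22 = 5·5 + 4·1 = 1
u_23 = 5·1 + 4·5 = 4
u_24 = 5·4 + 4·1 = 3
u_25 = 5·3 + 4·4 = 3
u_26 = 5·3 + 4·3 = 6
u_27 = 5·6 + 4·3 = 0
u_28 = 5·0 + 4·6 = 3
u_29 = 5·3 + 4·0 = 1
u_30 = 5·1 + 4·3 = 3
u_31 = 5·3 + 4·1 = 5
u_32 = 5·5 + 4·3 = 2
u_33 = 5·2 + 4·5 = 2
u_34 = 5·2 + 4·2 = 4
u_35 = 5·4 + 4·2 = 0
u_36 = 5·0 + 4·4 = 2
u_37 = 5·2 + 4·0 = 3
u_38 = 5·3 + 4·2 = 2
u_39 = 5·2 + 4·3 = 1
u_40 = 5·1 + 4·2 = 6
u_41 = 5·6 + 4·1 = 6
u_42 = 5·6 + 4·6 = 5
u_43 = 5·5 + 4·6 = 0
u_44 = 5·0 + 4·5 = 6
u_45 = 5·6 + 4·0 = 2
u_46 = 5·2 + 4·6 = 6
u_47 = 5·6 + 4·2 = 3
u_48 = 5·3 + 4·6 = 4
u_49 = 5·4 + 4·3 = 4
(u_48, u_49) = (4, 4) = (u_0, u_1), so the sequence has period 48.
154 ≡ 10 (mod 48), hence u_154 = u_10 = 3.

3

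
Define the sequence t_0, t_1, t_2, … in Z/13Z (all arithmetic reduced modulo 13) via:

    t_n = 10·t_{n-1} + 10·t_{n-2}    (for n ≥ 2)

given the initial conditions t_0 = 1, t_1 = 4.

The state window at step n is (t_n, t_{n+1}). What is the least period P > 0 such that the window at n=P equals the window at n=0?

12

n=0: window = (1, 4)
n=1: window = (4, 11)
n=2: window = (11, 7)
n=3: window = (7, 11)
n=4: window = (11, 11)
n=5: window = (11, 12)
n=6: window = (12, 9)
n=7: window = (9, 2)
n=8: window = (2, 6)
n=9: window = (6, 2)
n=10: window = (2, 2)
n=11: window = (2, 1)
n=12: window = (1, 4)
window at n=12 equals window at n=0 → period = 12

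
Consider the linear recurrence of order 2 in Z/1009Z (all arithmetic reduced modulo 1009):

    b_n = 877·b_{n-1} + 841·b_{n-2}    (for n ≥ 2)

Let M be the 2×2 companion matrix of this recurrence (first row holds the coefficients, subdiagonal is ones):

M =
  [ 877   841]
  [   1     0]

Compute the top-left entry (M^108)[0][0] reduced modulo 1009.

(M^108)[0][0] is the top entry after applying M 108 times to the unit state (1, 0). Equivalently it is h_{109} for the auxiliary sequence (h_n) obeying the same recurrence with h_1 = 1 and h_i = 0 for 0 ≤ i < 1:
h_2 = 877·1 + 841·0 = 877
h_3 = 877·877 + 841·1 = 103
h_4 = 877·103 + 841·877 = 508
h_5 = 877·508 + 841·103 = 396
h_6 = 877·396 + 841·508 = 617
h_7 = 877·617 + 841·396 = 351
h_8 = 877·351 + 841·617 = 353
h_9 = 877·353 + 841·351 = 381
h_10 = 877·381 + 841·353 = 385
h_11 = 877·385 + 841·381 = 198
h_12 = 877·198 + 841·385 = 1003
h_13 = 877·1003 + 841·198 = 825
h_14 = 877·825 + 841·1003 = 71
h_15 = 877·71 + 841·825 = 351
h_16 = 877·351 + 841·71 = 262
h_17 = 877·262 + 841·351 = 285
h_18 = 877·285 + 841·262 = 93
h_19 = 877·93 + 841·285 = 384
h_20 = 877·384 + 841·93 = 282
h_21 = 877·282 + 841·384 = 173
h_22 = 877·173 + 841·282 = 418
h_23 = 877·418 + 841·173 = 516
h_24 = 877·516 + 841·418 = 906
h_25 = 877·906 + 841·516 = 565
h_26 = 877·565 + 841·906 = 237
h_27 = 877·237 + 841·565 = 930
h_28 = 877·930 + 841·237 = 882
h_29 = 877·882 + 841·930 = 775
h_30 = 877·775 + 841·882 = 765
h_31 = 877·765 + 841·775 = 890
h_32 = 877·890 + 841·765 = 196
h_33 = 877·196 + 841·890 = 174
h_34 = 877·174 + 841·196 = 608
h_35 = 877·608 + 841·174 = 493
h_36 = 877·493 + 841·608 = 274
h_37 = 877·274 + 841·493 = 70
h_38 = 877·70 + 841·274 = 223
h_39 = 877·223 + 841·70 = 173
h_40 = 877·173 + 841·223 = 240
h_41 = 877·240 + 841·173 = 805
h_42 = 877·805 + 841·240 = 734
h_43 = 877·734 + 841·805 = 951
h_44 = 877·951 + 841·734 = 379
h_45 = 877·379 + 841·951 = 76
h_46 = 877·76 + 841·379 = 962
h_47 = 877·962 + 841·76 = 499
h_48 = 877·499 + 841·962 = 550
h_49 = 877·550 + 841·499 = 972
h_50 = 877·972 + 841·550 = 267
h_51 = 877·267 + 841·972 = 233
h_52 = 877·233 + 841·267 = 63
h_53 = 877·63 + 841·233 = 972
h_54 = 877·972 + 841·63 = 354
h_55 = 877·354 + 841·972 = 857
h_56 = 877·857 + 841·354 = 952
h_57 = 877·952 + 841·857 = 772
h_58 = 877·772 + 841·952 = 500
h_59 = 877·500 + 841·772 = 50
h_60 = 877·50 + 841·500 = 210
h_61 = 877·210 + 841·50 = 204
h_62 = 877·204 + 841·210 = 350
h_63 = 877·350 + 841·204 = 248
h_64 = 877·248 + 841·350 = 283
h_65 = 877·283 + 841·248 = 691
h_66 = 877·691 + 841·283 = 486
h_67 = 877·486 + 841·691 = 371
h_68 = 877·371 + 841·486 = 550
h_69 = 877·550 + 841·371 = 278
h_70 = 877·278 + 841·550 = 56
h_71 = 877·56 + 841·278 = 390
h_72 = 877·390 + 841·56 = 661
h_73 = 877·661 + 841·390 = 596
h_74 = 877·596 + 841·661 = 981
h_75 = 877·981 + 841·596 = 432
h_76 = 877·432 + 841·981 = 148
h_77 = 877·148 + 841·432 = 716
h_78 = 877·716 + 841·148 = 695
h_79 = 877·695 + 841·716 = 871
h_80 = 877·871 + 841·695 = 338
h_81 = 877·338 + 841·871 = 766
h_82 = 877·766 + 841·338 = 517
h_83 = 877·517 + 841·766 = 832
h_84 = 877·832 + 841·517 = 75
h_85 = 877·75 + 841·832 = 665
h_86 = 877·665 + 841·75 = 520
h_87 = 877·520 + 841·665 = 251
h_88 = 877·251 + 841·520 = 588
h_89 = 877·588 + 841·251 = 287
h_90 = 877·287 + 841·588 = 556
h_91 = 877·556 + 841·287 = 481
h_92 = 877·481 + 841·556 = 504
h_93 = 877·504 + 841·481 = 987
h_94 = 877·987 + 841·504 = 970
h_95 = 877·970 + 841·987 = 772
h_96 = 877·772 + 841·970 = 503
h_97 = 877·503 + 841·772 = 663
h_98 = 877·663 + 841·503 = 519
h_99 = 877·519 + 841·663 = 719
h_100 = 877·719 + 841·519 = 529
h_101 = 877·529 + 841·719 = 81
h_102 = 877·81 + 841·529 = 327
h_103 = 877·327 + 841·81 = 741
h_104 = 877·741 + 841·327 = 620
h_105 = 877·620 + 841·741 = 517
h_106 = 877·517 + 841·620 = 135
h_107 = 877·135 + 841·517 = 260
h_108 = 877·260 + 841·135 = 513
h_109 = 877·513 + 841·260 = 603

603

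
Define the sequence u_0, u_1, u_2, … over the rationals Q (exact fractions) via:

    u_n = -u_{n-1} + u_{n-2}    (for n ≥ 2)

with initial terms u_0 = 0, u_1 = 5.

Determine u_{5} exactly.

25

u_2 = -1·5 + 1·0 = -5
u_3 = -1·-5 + 1·5 = 10
u_4 = -1·10 + 1·-5 = -15
u_5 = -1·-15 + 1·10 = 25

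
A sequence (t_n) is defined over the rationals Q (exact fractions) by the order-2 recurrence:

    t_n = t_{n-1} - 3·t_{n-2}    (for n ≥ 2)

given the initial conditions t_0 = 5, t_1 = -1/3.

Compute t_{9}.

t_2 = 1·-1/3 + -3·5 = -46/3
t_3 = 1·-46/3 + -3·-1/3 = -43/3
t_4 = 1·-43/3 + -3·-46/3 = 95/3
t_5 = 1·95/3 + -3·-43/3 = 224/3
t_6 = 1·224/3 + -3·95/3 = -61/3
t_7 = 1·-61/3 + -3·224/3 = -733/3
t_8 = 1·-733/3 + -3·-61/3 = -550/3
t_9 = 1·-550/3 + -3·-733/3 = 1649/3

1649/3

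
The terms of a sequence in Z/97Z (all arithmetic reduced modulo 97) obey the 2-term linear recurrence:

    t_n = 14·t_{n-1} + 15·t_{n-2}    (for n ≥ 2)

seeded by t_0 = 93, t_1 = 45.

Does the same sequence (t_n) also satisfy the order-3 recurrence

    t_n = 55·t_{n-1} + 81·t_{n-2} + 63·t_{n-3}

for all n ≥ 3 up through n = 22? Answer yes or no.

no

Terms t_0..t_22: 93, 45, 85, 22, 31, 85, 6, 1, 7, 16, 38, 93, 29, 55, 41, 41, 25, 92, 14, 24, 61, 50, 63
n=3: candidate gives 17, actual t_3 = 22 ✗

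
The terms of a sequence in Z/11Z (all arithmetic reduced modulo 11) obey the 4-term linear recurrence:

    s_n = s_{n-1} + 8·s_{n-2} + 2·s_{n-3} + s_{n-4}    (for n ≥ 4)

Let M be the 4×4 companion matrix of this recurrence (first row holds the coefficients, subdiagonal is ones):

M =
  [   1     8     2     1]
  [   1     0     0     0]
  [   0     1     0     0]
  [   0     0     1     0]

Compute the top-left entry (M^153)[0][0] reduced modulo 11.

(M^153)[0][0] is the top entry after applying M 153 times to the unit state (1, 0, 0, 0). Equivalently it is h_{156} for the auxiliary sequence (h_n) obeying the same recurrence with h_3 = 1 and h_i = 0 for 0 ≤ i < 3:
h_4 = 1·1 + 8·0 + 2·0 + 1·0 = 1
h_5 = 1·1 + 8·1 + 2·0 + 1·0 = 9
h_6 = 1·9 + 8·1 + 2·1 + 1·0 = 8
h_7 = 1·8 + 8·9 + 2·1 + 1·1 = 6
h_8 = 1·6 + 8·8 + 2·9 + 1·1 = 1
h_9 = 1·1 + 8·6 + 2·8 + 1·9 = 8
h_10 = 1·8 + 8·1 + 2·6 + 1·8 = 3
h_11 = 1·3 + 8·8 + 2·1 + 1·6 = 9
h_12 = 1·9 + 8·3 + 2·8 + 1·1 = 6
h_13 = 1·6 + 8·9 + 2·3 + 1·8 = 4
h_14 = 1·4 + 8·6 + 2·9 + 1·3 = 7
h_15 = 1·7 + 8·4 + 2·6 + 1·9 = 5
h_16 = 1·5 + 8·7 + 2·4 + 1·6 = 9
h_17 = 1·9 + 8·5 + 2·7 + 1·4 = 1
h_18 = 1·1 + 8·9 + 2·5 + 1·7 = 2
h_19 = 1·2 + 8·1 + 2·9 + 1·5 = 0
h_20 = 1·0 + 8·2 + 2·1 + 1·9 = 5
h_21 = 1·5 + 8·0 + 2·2 + 1·1 = 10
h_22 = 1·10 + 8·5 + 2·0 + 1·2 = 8
h_23 = 1·8 + 8·10 + 2·5 + 1·0 = 10
h_24 = 1·10 + 8·8 + 2·10 + 1·5 = 0
h_25 = 1·0 + 8·10 + 2·8 + 1·10 = 7
h_26 = 1·7 + 8·0 + 2·10 + 1·8 = 2
h_27 = 1·2 + 8·7 + 2·0 + 1·10 = 2
h_28 = 1·2 + 8·2 + 2·7 + 1·0 = 10
h_29 = 1·10 + 8·2 + 2·2 + 1·7 = 4
h_30 = 1·4 + 8·10 + 2·2 + 1·2 = 2
h_31 = 1·2 + 8·4 + 2·10 + 1·2 = 1
h_32 = 1·1 + 8·2 + 2·4 + 1·10 = 2
h_33 = 1·2 + 8·1 + 2·2 + 1·4 = 7
h_34 = 1·7 + 8·2 + 2·1 + 1·2 = 5
h_35 = 1·5 + 8·7 + 2·2 + 1·1 = 0
h_36 = 1·0 + 8·5 + 2·7 + 1·2 = 1
h_37 = 1·1 + 8·0 + 2·5 + 1·7 = 7
h_38 = 1·7 + 8·1 + 2·0 + 1·5 = 9
h_39 = 1·9 + 8·7 + 2·1 + 1·0 = 1
h_40 = 1·1 + 8·9 + 2·7 + 1·1 = 0
h_41 = 1·0 + 8·1 + 2·9 + 1·7 = 0
h_42 = 1·0 + 8·0 + 2·1 + 1·9 = 0
h_43 = 1·0 + 8·0 + 2·0 + 1·1 = 1
(h_40, h_41, h_42, h_43) = (0, 0, 0, 1) = (h_0, h_1, h_2, h_3), so the sequence has period 40.
156 ≡ 36 (mod 40), hence h_156 = h_36 = 1.

1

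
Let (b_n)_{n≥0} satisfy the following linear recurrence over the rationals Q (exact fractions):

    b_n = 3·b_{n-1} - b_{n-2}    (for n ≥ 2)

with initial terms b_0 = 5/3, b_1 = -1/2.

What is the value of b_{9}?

-2937

b_2 = 3·-1/2 + -1·5/3 = -19/6
b_3 = 3·-19/6 + -1·-1/2 = -9
b_4 = 3·-9 + -1·-19/6 = -143/6
b_5 = 3·-143/6 + -1·-9 = -125/2
b_6 = 3·-125/2 + -1·-143/6 = -491/3
b_7 = 3·-491/3 + -1·-125/2 = -857/2
b_8 = 3·-857/2 + -1·-491/3 = -6731/6
b_9 = 3·-6731/6 + -1·-857/2 = -2937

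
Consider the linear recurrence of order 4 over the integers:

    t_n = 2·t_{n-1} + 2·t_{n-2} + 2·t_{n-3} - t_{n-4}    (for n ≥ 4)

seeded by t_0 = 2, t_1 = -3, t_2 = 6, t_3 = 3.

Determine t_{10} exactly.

t_4 = 2·3 + 2·6 + 2·-3 + -1·2 = 10
t_5 = 2·10 + 2·3 + 2·6 + -1·-3 = 41
t_6 = 2·41 + 2·10 + 2·3 + -1·6 = 102
t_7 = 2·102 + 2·41 + 2·10 + -1·3 = 303
t_8 = 2·303 + 2·102 + 2·41 + -1·10 = 882
t_9 = 2·882 + 2·303 + 2·102 + -1·41 = 2533
t_10 = 2·2533 + 2·882 + 2·303 + -1·102 = 7334

7334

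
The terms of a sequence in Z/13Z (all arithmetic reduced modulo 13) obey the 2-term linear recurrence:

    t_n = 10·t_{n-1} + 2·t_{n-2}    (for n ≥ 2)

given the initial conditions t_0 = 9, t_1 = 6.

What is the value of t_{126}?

t_2 = 10·6 + 2·9 = 0
t_3 = 10·0 + 2·6 = 12
t_4 = 10·12 + 2·0 = 3
t_5 = 10·3 + 2·12 = 2
t_6 = 10·2 + 2·3 = 0
t_7 = 10·0 + 2·2 = 4
t_8 = 10·4 + 2·0 = 1
t_9 = 10·1 + 2·4 = 5
t_10 = 10·5 + 2·1 = 0
t_11 = 10·0 + 2·5 = 10
t_12 = 10·10 + 2·0 = 9
t_13 = 10·9 + 2·10 = 6
(t_12, t_13) = (9, 6) = (t_0, t_1), so the sequence has period 12.
126 ≡ 6 (mod 12), hence t_126 = t_6 = 0.

0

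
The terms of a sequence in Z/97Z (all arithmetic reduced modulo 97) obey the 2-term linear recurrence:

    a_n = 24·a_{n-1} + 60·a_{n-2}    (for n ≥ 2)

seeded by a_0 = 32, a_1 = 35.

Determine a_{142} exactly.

a_2 = 24·35 + 60·32 = 44
a_3 = 24·44 + 60·35 = 52
a_4 = 24·52 + 60·44 = 8
a_5 = 24·8 + 60·52 = 14
a_6 = 24·14 + 60·8 = 40
a_7 = 24·40 + 60·14 = 54
a_8 = 24·54 + 60·40 = 10
a_9 = 24·10 + 60·54 = 85
a_10 = 24·85 + 60·10 = 21
a_11 = 24·21 + 60·85 = 75
a_12 = 24·75 + 60·21 = 53
a_13 = 24·53 + 60·75 = 49
a_14 = 24·49 + 60·53 = 88
a_15 = 24·88 + 60·49 = 8
a_16 = 24·8 + 60·88 = 40
a_17 = 24·40 + 60·8 = 82
a_18 = 24·82 + 60·40 = 3
a_19 = 24·3 + 60·82 = 45
a_20 = 24·45 + 60·3 = 96
a_21 = 24·96 + 60·45 = 57
a_22 = 24·57 + 60·96 = 47
a_23 = 24·47 + 60·57 = 86
a_24 = 24·86 + 60·47 = 34
a_25 = 24·34 + 60·86 = 59
a_26 = 24·59 + 60·34 = 61
a_27 = 24·61 + 60·59 = 57
a_28 = 24·57 + 60·61 = 81
a_29 = 24·81 + 60·57 = 29
a_30 = 24·29 + 60·81 = 27
a_31 = 24·27 + 60·29 = 60
a_32 = 24·60 + 60·27 = 53
a_33 = 24·53 + 60·60 = 22
a_34 = 24·22 + 60·53 = 22
a_35 = 24·22 + 60·22 = 5
a_36 = 24·5 + 60·22 = 82
a_37 = 24·82 + 60·5 = 37
a_38 = 24·37 + 60·82 = 85
a_39 = 24·85 + 60·37 = 89
a_40 = 24·89 + 60·85 = 58
a_41 = 24·58 + 60·89 = 39
a_42 = 24·39 + 60·58 = 51
a_43 = 24·51 + 60·39 = 72
a_44 = 24·72 + 60·51 = 35
a_45 = 24·35 + 60·72 = 19
a_46 = 24·19 + 60·35 = 34
a_47 = 24·34 + 60·19 = 16
a_48 = 24·16 + 60·34 = 96
a_49 = 24·96 + 60·16 = 63
a_50 = 24·63 + 60·96 = 94
a_51 = 24·94 + 60·63 = 22
a_52 = 24·22 + 60·94 = 57
a_53 = 24·57 + 60·22 = 69
a_54 = 24·69 + 60·57 = 32
a_55 = 24·32 + 60·69 = 58
a_56 = 24·58 + 60·32 = 14
a_57 = 24·14 + 60·58 = 33
a_58 = 24·33 + 60·14 = 80
a_59 = 24·80 + 60·33 = 20
a_60 = 24·20 + 60·80 = 42
a_61 = 24·42 + 60·20 = 74
a_62 = 24·74 + 60·42 = 28
a_63 = 24·28 + 60·74 = 68
a_64 = 24·68 + 60·28 = 14
a_65 = 24·14 + 60·68 = 51
a_66 = 24·51 + 60·14 = 27
a_67 = 24·27 + 60·51 = 22
a_68 = 24·22 + 60·27 = 14
a_69 = 24·14 + 60·22 = 7
a_70 = 24·7 + 60·14 = 38
a_71 = 24·38 + 60·7 = 71
a_72 = 24·71 + 60·38 = 7
a_73 = 24·7 + 60·71 = 63
a_74 = 24·63 + 60·7 = 89
a_75 = 24·89 + 60·63 = 96
a_76 = 24·96 + 60·89 = 78
a_77 = 24·78 + 60·96 = 66
a_78 = 24·66 + 60·78 = 56
a_79 = 24·56 + 60·66 = 66
a_80 = 24·66 + 60·56 = 94
a_81 = 24·94 + 60·66 = 8
a_82 = 24·8 + 60·94 = 12
a_83 = 24·12 + 60·8 = 89
a_84 = 24·89 + 60·12 = 43
a_85 = 24·43 + 60·89 = 67
a_86 = 24·67 + 60·43 = 17
a_87 = 24·17 + 60·67 = 63
a_88 = 24·63 + 60·17 = 10
a_89 = 24·10 + 60·63 = 43
a_90 = 24·43 + 60·10 = 80
a_91 = 24·80 + 60·43 = 38
a_92 = 24·38 + 60·80 = 86
a_93 = 24·86 + 60·38 = 76
a_94 = 24·76 + 60·86 = 0
a_95 = 24·0 + 60·76 = 1
a_96 = 24·1 + 60·0 = 24
a_97 = 24·24 + 60·1 = 54
a_98 = 24·54 + 60·24 = 20
a_99 = 24·20 + 60·54 = 34
a_100 = 24·34 + 60·20 = 76
a_101 = 24·76 + 60·34 = 81
a_102 = 24·81 + 60·76 = 5
a_103 = 24·5 + 60·81 = 33
a_104 = 24·33 + 60·5 = 25
a_105 = 24·25 + 60·33 = 58
a_106 = 24·58 + 60·25 = 79
a_107 = 24·79 + 60·58 = 41
a_108 = 24·41 + 60·79 = 1
a_109 = 24·1 + 60·41 = 59
a_110 = 24·59 + 60·1 = 21
a_111 = 24·21 + 60·59 = 67
a_112 = 24·67 + 60·21 = 55
a_113 = 24·55 + 60·67 = 5
a_114 = 24·5 + 60·55 = 25
a_115 = 24·25 + 60·5 = 27
a_116 = 24·27 + 60·25 = 14
a_117 = 24·14 + 60·27 = 16
a_118 = 24·16 + 60·14 = 60
a_119 = 24·60 + 60·16 = 72
a_120 = 24·72 + 60·60 = 90
a_121 = 24·90 + 60·72 = 78
a_122 = 24·78 + 60·90 = 94
a_123 = 24·94 + 60·78 = 49
a_124 = 24·49 + 60·94 = 26
a_125 = 24·26 + 60·49 = 72
a_126 = 24·72 + 60·26 = 87
a_127 = 24·87 + 60·72 = 6
a_128 = 24·6 + 60·87 = 29
a_129 = 24·29 + 60·6 = 86
a_130 = 24·86 + 60·29 = 21
a_131 = 24·21 + 60·86 = 38
a_132 = 24·38 + 60·21 = 38
a_133 = 24·38 + 60·38 = 88
a_134 = 24·88 + 60·38 = 27
a_135 = 24·27 + 60·88 = 11
a_136 = 24·11 + 60·27 = 41
a_137 = 24·41 + 60·11 = 92
a_138 = 24·92 + 60·41 = 12
a_139 = 24·12 + 60·92 = 85
a_140 = 24·85 + 60·12 = 44
a_141 = 24·44 + 60·85 = 45
a_142 = 24·45 + 60·44 = 34

34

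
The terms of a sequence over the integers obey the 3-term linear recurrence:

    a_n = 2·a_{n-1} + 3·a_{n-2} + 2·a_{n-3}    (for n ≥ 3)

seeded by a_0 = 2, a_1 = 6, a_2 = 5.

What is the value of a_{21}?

27544812288

a_3 = 2·5 + 3·6 + 2·2 = 32
a_4 = 2·32 + 3·5 + 2·6 = 91
a_5 = 2·91 + 3·32 + 2·5 = 288
a_6 = 2·288 + 3·91 + 2·32 = 913
a_7 = 2·913 + 3·288 + 2·91 = 2872
a_8 = 2·2872 + 3·913 + 2·288 = 9059
a_9 = 2·9059 + 3·2872 + 2·913 = 28560
a_10 = 2·28560 + 3·9059 + 2·2872 = 90041
a_11 = 2·90041 + 3·28560 + 2·9059 = 283880
a_12 = 2·283880 + 3·90041 + 2·28560 = 895003
a_13 = 2·895003 + 3·283880 + 2·90041 = 2821728
a_14 = 2·2821728 + 3·895003 + 2·283880 = 8896225
a_15 = 2·8896225 + 3·2821728 + 2·895003 = 28047640
a_16 = 2·28047640 + 3·8896225 + 2·2821728 = 88427411
a_17 = 2·88427411 + 3·28047640 + 2·8896225 = 278790192
a_18 = 2·278790192 + 3·88427411 + 2·28047640 = 878957897
a_19 = 2·878957897 + 3·278790192 + 2·88427411 = 2771141192
a_20 = 2·2771141192 + 3·878957897 + 2·278790192 = 8736736459
a_21 = 2·8736736459 + 3·2771141192 + 2·878957897 = 27544812288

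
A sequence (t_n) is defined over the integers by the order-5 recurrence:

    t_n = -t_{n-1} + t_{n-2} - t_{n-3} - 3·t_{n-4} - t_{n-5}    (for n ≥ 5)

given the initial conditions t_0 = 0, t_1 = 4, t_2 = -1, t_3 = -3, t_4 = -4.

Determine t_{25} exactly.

-5788

t_5 = -1·-4 + 1·-3 + -1·-1 + -3·4 + -1·0 = -10
t_6 = -1·-10 + 1·-4 + -1·-3 + -3·-1 + -1·4 = 8
t_7 = -1·8 + 1·-10 + -1·-4 + -3·-3 + -1·-1 = -4
t_8 = -1·-4 + 1·8 + -1·-10 + -3·-4 + -1·-3 = 37
t_9 = -1·37 + 1·-4 + -1·8 + -3·-10 + -1·-4 = -15
t_10 = -1·-15 + 1·37 + -1·-4 + -3·8 + -1·-10 = 42
t_11 = -1·42 + 1·-15 + -1·37 + -3·-4 + -1·8 = -90
t_12 = -1·-90 + 1·42 + -1·-15 + -3·37 + -1·-4 = 40
t_13 = -1·40 + 1·-90 + -1·42 + -3·-15 + -1·37 = -164
t_14 = -1·-164 + 1·40 + -1·-90 + -3·42 + -1·-15 = 183
t_15 = -1·183 + 1·-164 + -1·40 + -3·-90 + -1·42 = -159
t_16 = -1·-159 + 1·183 + -1·-164 + -3·40 + -1·-90 = 476
t_17 = -1·476 + 1·-159 + -1·183 + -3·-164 + -1·40 = -366
t_18 = -1·-366 + 1·476 + -1·-159 + -3·183 + -1·-164 = 616
t_19 = -1·616 + 1·-366 + -1·476 + -3·-159 + -1·183 = -1164
t_20 = -1·-1164 + 1·616 + -1·-366 + -3·476 + -1·-159 = 877
t_21 = -1·877 + 1·-1164 + -1·616 + -3·-366 + -1·476 = -2035
t_22 = -1·-2035 + 1·877 + -1·-1164 + -3·616 + -1·-366 = 2594
t_23 = -1·2594 + 1·-2035 + -1·877 + -3·-1164 + -1·616 = -2630
t_24 = -1·-2630 + 1·2594 + -1·-2035 + -3·877 + -1·-1164 = 5792
t_25 = -1·5792 + 1·-2630 + -1·2594 + -3·-2035 + -1·877 = -5788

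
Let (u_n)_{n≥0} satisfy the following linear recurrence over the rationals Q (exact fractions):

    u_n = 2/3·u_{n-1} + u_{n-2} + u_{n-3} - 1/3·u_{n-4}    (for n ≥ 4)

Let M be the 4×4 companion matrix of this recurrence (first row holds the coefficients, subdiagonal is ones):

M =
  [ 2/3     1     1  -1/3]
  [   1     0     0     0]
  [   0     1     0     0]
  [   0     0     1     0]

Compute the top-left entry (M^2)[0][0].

(M^2)[0][0] is the top entry after applying M 2 times to the unit state (1, 0, 0, 0). Equivalently it is h_{5} for the auxiliary sequence (h_n) obeying the same recurrence with h_3 = 1 and h_i = 0 for 0 ≤ i < 3:
h_4 = 2/3·1 + 1·0 + 1·0 + -1/3·0 = 2/3
h_5 = 2/3·2/3 + 1·1 + 1·0 + -1/3·0 = 13/9

13/9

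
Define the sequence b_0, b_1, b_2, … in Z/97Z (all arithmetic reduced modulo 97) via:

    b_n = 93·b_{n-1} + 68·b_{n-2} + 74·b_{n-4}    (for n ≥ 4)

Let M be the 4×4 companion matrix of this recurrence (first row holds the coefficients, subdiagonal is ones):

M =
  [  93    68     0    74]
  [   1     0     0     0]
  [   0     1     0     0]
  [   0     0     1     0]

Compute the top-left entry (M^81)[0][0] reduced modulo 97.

(M^81)[0][0] is the top entry after applying M 81 times to the unit state (1, 0, 0, 0). Equivalently it is h_{84} for the auxiliary sequence (h_n) obeying the same recurrence with h_3 = 1 and h_i = 0 for 0 ≤ i < 3:
h_4 = 93·1 + 68·0 + 0·0 + 74·0 = 93
h_5 = 93·93 + 68·1 + 0·0 + 74·0 = 84
h_6 = 93·84 + 68·93 + 0·1 + 74·0 = 71
h_7 = 93·71 + 68·84 + 0·93 + 74·1 = 70
h_8 = 93·70 + 68·71 + 0·84 + 74·93 = 81
h_9 = 93·81 + 68·70 + 0·71 + 74·84 = 79
h_10 = 93·79 + 68·81 + 0·70 + 74·71 = 67
h_11 = 93·67 + 68·79 + 0·81 + 74·70 = 2
h_12 = 93·2 + 68·67 + 0·79 + 74·81 = 66
h_13 = 93·66 + 68·2 + 0·67 + 74·79 = 92
h_14 = 93·92 + 68·66 + 0·2 + 74·67 = 57
h_15 = 93·57 + 68·92 + 0·66 + 74·2 = 65
h_16 = 93·65 + 68·57 + 0·92 + 74·66 = 61
h_17 = 93·61 + 68·65 + 0·57 + 74·92 = 23
h_18 = 93·23 + 68·61 + 0·65 + 74·57 = 29
h_19 = 93·29 + 68·23 + 0·61 + 74·65 = 50
h_20 = 93·50 + 68·29 + 0·23 + 74·61 = 78
h_21 = 93·78 + 68·50 + 0·29 + 74·23 = 37
h_22 = 93·37 + 68·78 + 0·50 + 74·29 = 27
h_23 = 93·27 + 68·37 + 0·78 + 74·50 = 94
h_24 = 93·94 + 68·27 + 0·37 + 74·78 = 54
h_25 = 93·54 + 68·94 + 0·27 + 74·37 = 87
h_26 = 93·87 + 68·54 + 0·94 + 74·27 = 84
h_27 = 93·84 + 68·87 + 0·54 + 74·94 = 23
h_28 = 93·23 + 68·84 + 0·87 + 74·54 = 13
h_29 = 93·13 + 68·23 + 0·84 + 74·87 = 93
h_30 = 93·93 + 68·13 + 0·23 + 74·84 = 35
h_31 = 93·35 + 68·93 + 0·13 + 74·23 = 29
h_32 = 93·29 + 68·35 + 0·93 + 74·13 = 25
h_33 = 93·25 + 68·29 + 0·35 + 74·93 = 24
h_34 = 93·24 + 68·25 + 0·29 + 74·35 = 23
h_35 = 93·23 + 68·24 + 0·25 + 74·29 = 0
h_36 = 93·0 + 68·23 + 0·24 + 74·25 = 19
h_37 = 93·19 + 68·0 + 0·23 + 74·24 = 51
h_38 = 93·51 + 68·19 + 0·0 + 74·23 = 74
h_39 = 93·74 + 68·51 + 0·19 + 74·0 = 68
h_40 = 93·68 + 68·74 + 0·51 + 74·19 = 55
h_41 = 93·55 + 68·68 + 0·74 + 74·51 = 30
h_42 = 93·30 + 68·55 + 0·68 + 74·74 = 75
h_43 = 93·75 + 68·30 + 0·55 + 74·68 = 79
h_44 = 93·79 + 68·75 + 0·30 + 74·55 = 27
h_45 = 93·27 + 68·79 + 0·75 + 74·30 = 15
h_46 = 93·15 + 68·27 + 0·79 + 74·75 = 51
h_47 = 93·51 + 68·15 + 0·27 + 74·79 = 66
h_48 = 93·66 + 68·51 + 0·15 + 74·27 = 61
h_49 = 93·61 + 68·66 + 0·51 + 74·15 = 19
h_50 = 93·19 + 68·61 + 0·66 + 74·51 = 86
h_51 = 93·86 + 68·19 + 0·61 + 74·66 = 12
h_52 = 93·12 + 68·86 + 0·19 + 74·61 = 32
h_53 = 93·32 + 68·12 + 0·86 + 74·19 = 57
h_54 = 93·57 + 68·32 + 0·12 + 74·86 = 67
h_55 = 93·67 + 68·57 + 0·32 + 74·12 = 34
h_56 = 93·34 + 68·67 + 0·57 + 74·32 = 95
h_57 = 93·95 + 68·34 + 0·67 + 74·57 = 39
h_58 = 93·39 + 68·95 + 0·34 + 74·67 = 10
h_59 = 93·10 + 68·39 + 0·95 + 74·34 = 84
h_60 = 93·84 + 68·10 + 0·39 + 74·95 = 2
h_61 = 93·2 + 68·84 + 0·10 + 74·39 = 54
h_62 = 93·54 + 68·2 + 0·84 + 74·10 = 78
h_63 = 93·78 + 68·54 + 0·2 + 74·84 = 70
h_64 = 93·70 + 68·78 + 0·54 + 74·2 = 31
h_65 = 93·31 + 68·70 + 0·78 + 74·54 = 96
h_66 = 93·96 + 68·31 + 0·70 + 74·78 = 27
h_67 = 93·27 + 68·96 + 0·31 + 74·70 = 57
h_68 = 93·57 + 68·27 + 0·96 + 74·31 = 22
h_69 = 93·22 + 68·57 + 0·27 + 74·96 = 28
h_70 = 93·28 + 68·22 + 0·57 + 74·27 = 84
h_71 = 93·84 + 68·28 + 0·22 + 74·57 = 63
h_72 = 93·63 + 68·84 + 0·28 + 74·22 = 7
h_73 = 93·7 + 68·63 + 0·84 + 74·28 = 23
h_74 = 93·23 + 68·7 + 0·63 + 74·84 = 4
h_75 = 93·4 + 68·23 + 0·7 + 74·63 = 2
h_76 = 93·2 + 68·4 + 0·23 + 74·7 = 6
h_77 = 93·6 + 68·2 + 0·4 + 74·23 = 68
h_78 = 93·68 + 68·6 + 0·2 + 74·4 = 44
h_79 = 93·44 + 68·68 + 0·6 + 74·2 = 37
h_80 = 93·37 + 68·44 + 0·68 + 74·6 = 87
h_81 = 93·87 + 68·37 + 0·44 + 74·68 = 22
h_82 = 93·22 + 68·87 + 0·37 + 74·44 = 63
h_83 = 93·63 + 68·22 + 0·87 + 74·37 = 5
h_84 = 93·5 + 68·63 + 0·22 + 74·87 = 32

32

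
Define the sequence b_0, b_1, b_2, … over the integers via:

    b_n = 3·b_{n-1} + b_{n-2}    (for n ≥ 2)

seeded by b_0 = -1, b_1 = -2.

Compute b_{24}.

b_2 = 3·-2 + 1·-1 = -7
b_3 = 3·-7 + 1·-2 = -23
b_4 = 3·-23 + 1·-7 = -76
b_5 = 3·-76 + 1·-23 = -251
b_6 = 3·-251 + 1·-76 = -829
b_7 = 3·-829 + 1·-251 = -2738
b_8 = 3·-2738 + 1·-829 = -9043
b_9 = 3·-9043 + 1·-2738 = -29867
b_10 = 3·-29867 + 1·-9043 = -98644
b_11 = 3·-98644 + 1·-29867 = -325799
b_12 = 3·-325799 + 1·-98644 = -1076041
b_13 = 3·-1076041 + 1·-325799 = -3553922
b_14 = 3·-3553922 + 1·-1076041 = -11737807
b_15 = 3·-11737807 + 1·-3553922 = -38767343
b_16 = 3·-38767343 + 1·-11737807 = -128039836
b_17 = 3·-128039836 + 1·-38767343 = -422886851
b_18 = 3·-422886851 + 1·-128039836 = -1396700389
b_19 = 3·-1396700389 + 1·-422886851 = -4612988018
b_20 = 3·-4612988018 + 1·-1396700389 = -15235664443
b_21 = 3·-15235664443 + 1·-4612988018 = -50319981347
b_22 = 3·-50319981347 + 1·-15235664443 = -166195608484
b_23 = 3·-166195608484 + 1·-50319981347 = -548906806799
b_24 = 3·-548906806799 + 1·-166195608484 = -1812916028881

-1812916028881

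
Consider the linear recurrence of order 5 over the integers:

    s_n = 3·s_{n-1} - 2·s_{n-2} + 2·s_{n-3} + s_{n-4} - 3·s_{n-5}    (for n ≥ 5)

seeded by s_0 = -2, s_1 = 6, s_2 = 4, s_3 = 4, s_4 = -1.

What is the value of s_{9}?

s_5 = 3·-1 + -2·4 + 2·4 + 1·6 + -3·-2 = 9
s_6 = 3·9 + -2·-1 + 2·4 + 1·4 + -3·6 = 23
s_7 = 3·23 + -2·9 + 2·-1 + 1·4 + -3·4 = 41
s_8 = 3·41 + -2·23 + 2·9 + 1·-1 + -3·4 = 82
s_9 = 3·82 + -2·41 + 2·23 + 1·9 + -3·-1 = 222

222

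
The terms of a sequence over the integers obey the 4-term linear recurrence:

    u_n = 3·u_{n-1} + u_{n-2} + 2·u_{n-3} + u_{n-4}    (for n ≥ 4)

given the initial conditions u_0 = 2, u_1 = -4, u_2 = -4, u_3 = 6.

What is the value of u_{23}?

u_4 = 3·6 + 1·-4 + 2·-4 + 1·2 = 8
u_5 = 3·8 + 1·6 + 2·-4 + 1·-4 = 18
u_6 = 3·18 + 1·8 + 2·6 + 1·-4 = 70
u_7 = 3·70 + 1·18 + 2·8 + 1·6 = 250
u_8 = 3·250 + 1·70 + 2·18 + 1·8 = 864
u_9 = 3·864 + 1·250 + 2·70 + 1·18 = 3000
u_10 = 3·3000 + 1·864 + 2·250 + 1·70 = 10434
u_11 = 3·10434 + 1·3000 + 2·864 + 1·250 = 36280
u_12 = 3·36280 + 1·10434 + 2·3000 + 1·864 = 126138
u_13 = 3·126138 + 1·36280 + 2·10434 + 1·3000 = 438562
u_14 = 3·438562 + 1·126138 + 2·36280 + 1·10434 = 1524818
u_15 = 3·1524818 + 1·438562 + 2·126138 + 1·36280 = 5301572
u_16 = 3·5301572 + 1·1524818 + 2·438562 + 1·126138 = 18432796
u_17 = 3·18432796 + 1·5301572 + 2·1524818 + 1·438562 = 64088158
u_18 = 3·64088158 + 1·18432796 + 2·5301572 + 1·1524818 = 222825232
u_19 = 3·222825232 + 1·64088158 + 2·18432796 + 1·5301572 = 774731018
u_20 = 3·774731018 + 1·222825232 + 2·64088158 + 1·18432796 = 2693627398
u_21 = 3·2693627398 + 1·774731018 + 2·222825232 + 1·64088158 = 9365351834
u_22 = 3·9365351834 + 1·2693627398 + 2·774731018 + 1·222825232 = 32561970168
u_23 = 3·32561970168 + 1·9365351834 + 2·2693627398 + 1·774731018 = 113213248152

113213248152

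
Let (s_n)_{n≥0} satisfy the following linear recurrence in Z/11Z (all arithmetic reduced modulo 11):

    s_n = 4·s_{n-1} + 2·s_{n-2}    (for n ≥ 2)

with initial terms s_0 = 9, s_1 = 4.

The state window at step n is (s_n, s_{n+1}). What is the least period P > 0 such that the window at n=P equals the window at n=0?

n=0: window = (9, 4)
n=1: window = (4, 1)
n=2: window = (1, 1)
n=3: window = (1, 6)
n=4: window = (6, 4)
n=5: window = (4, 6)
n=6: window = (6, 10)
n=7: window = (10, 8)
n=8: window = (8, 8)
n=9: window = (8, 4)
n=10: window = (4, 10)
n=11: window = (10, 4)
n=12: window = (4, 3)
n=13: window = (3, 9)
n=14: window = (9, 9)
n=15: window = (9, 10)
n=16: window = (10, 3)
n=17: window = (3, 10)
n=18: window = (10, 2)
n=19: window = (2, 6)
n=20: window = (6, 6)
n=21: window = (6, 3)
n=22: window = (3, 2)
n=23: window = (2, 3)
n=24: window = (3, 5)
n=25: window = (5, 4)
n=26: window = (4, 4)
n=27: window = (4, 2)
n=28: window = (2, 5)
n=29: window = (5, 2)
n=30: window = (2, 7)
n=31: window = (7, 10)
n=32: window = (10, 10)
n=33: window = (10, 5)
n=34: window = (5, 7)
n=35: window = (7, 5)
n=36: window = (5, 1)
n=37: window = (1, 3)
n=38: window = (3, 3)
n=39: window = (3, 7)
n=40: window = (7, 1)
…
n=58: window = (9, 6)
n=59: window = (6, 9)
n=60: window = (9, 4)
window at n=60 equals window at n=0 → period = 60

60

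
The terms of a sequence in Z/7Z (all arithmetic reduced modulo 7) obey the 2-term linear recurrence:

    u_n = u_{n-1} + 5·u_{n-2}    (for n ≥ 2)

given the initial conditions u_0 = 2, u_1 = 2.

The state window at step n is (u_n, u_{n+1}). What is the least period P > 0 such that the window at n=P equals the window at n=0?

n=0: window = (2, 2)
n=1: window = (2, 5)
n=2: window = (5, 1)
n=3: window = (1, 5)
n=4: window = (5, 3)
n=5: window = (3, 0)
n=6: window = (0, 1)
n=7: window = (1, 1)
n=8: window = (1, 6)
n=9: window = (6, 4)
n=10: window = (4, 6)
n=11: window = (6, 5)
n=12: window = (5, 0)
n=13: window = (0, 4)
n=14: window = (4, 4)
n=15: window = (4, 3)
n=16: window = (3, 2)
n=17: window = (2, 3)
n=18: window = (3, 6)
n=19: window = (6, 0)
n=20: window = (0, 2)
n=21: window = (2, 2)
window at n=21 equals window at n=0 → period = 21

21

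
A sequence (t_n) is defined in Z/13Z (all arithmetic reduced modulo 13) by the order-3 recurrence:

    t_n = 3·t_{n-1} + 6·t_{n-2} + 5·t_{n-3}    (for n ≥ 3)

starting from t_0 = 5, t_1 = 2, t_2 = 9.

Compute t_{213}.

t_3 = 3·9 + 6·2 + 5·5 = 12
t_4 = 3·12 + 6·9 + 5·2 = 9
t_5 = 3·9 + 6·12 + 5·9 = 1
t_6 = 3·1 + 6·9 + 5·12 = 0
t_7 = 3·0 + 6·1 + 5·9 = 12
t_8 = 3·12 + 6·0 + 5·1 = 2
t_9 = 3·2 + 6·12 + 5·0 = 0
t_10 = 3·0 + 6·2 + 5·12 = 7
t_11 = 3·7 + 6·0 + 5·2 = 5
t_12 = 3·5 + 6·7 + 5·0 = 5
t_13 = 3·5 + 6·5 + 5·7 = 2
t_14 = 3·2 + 6·5 + 5·5 = 9
(t_12, t_13, t_14) = (5, 2, 9) = (t_0, t_1, t_2), so the sequence has period 12.
213 ≡ 9 (mod 12), hence t_213 = t_9 = 0.

0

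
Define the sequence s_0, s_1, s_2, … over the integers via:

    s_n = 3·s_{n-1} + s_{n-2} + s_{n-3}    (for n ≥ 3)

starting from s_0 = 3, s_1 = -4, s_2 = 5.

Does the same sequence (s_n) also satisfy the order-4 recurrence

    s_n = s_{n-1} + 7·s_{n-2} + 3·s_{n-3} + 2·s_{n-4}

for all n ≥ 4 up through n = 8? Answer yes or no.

yes

Terms s_0..s_8: 3, -4, 5, 14, 43, 148, 501, 1694, 5731
n=4: candidate gives 43, actual s_4 = 43 ✓
n=5: candidate gives 148, actual s_5 = 148 ✓
n=6: candidate gives 501, actual s_6 = 501 ✓
n=7: candidate gives 1694, actual s_7 = 1694 ✓
n=8: candidate gives 5731, actual s_8 = 5731 ✓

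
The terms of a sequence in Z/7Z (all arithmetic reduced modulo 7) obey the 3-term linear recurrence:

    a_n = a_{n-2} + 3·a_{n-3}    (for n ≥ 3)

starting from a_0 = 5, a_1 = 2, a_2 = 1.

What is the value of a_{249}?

5

a_3 = 0·1 + 1·2 + 3·5 = 3
a_4 = 0·3 + 1·1 + 3·2 = 0
a_5 = 0·0 + 1·3 + 3·1 = 6
a_6 = 0·6 + 1·0 + 3·3 = 2
a_7 = 0·2 + 1·6 + 3·0 = 6
a_8 = 0·6 + 1·2 + 3·6 = 6
a_9 = 0·6 + 1·6 + 3·2 = 5
a_10 = 0·5 + 1·6 + 3·6 = 3
a_11 = 0·3 + 1·5 + 3·6 = 2
a_12 = 0·2 + 1·3 + 3·5 = 4
a_13 = 0·4 + 1·2 + 3·3 = 4
a_14 = 0·4 + 1·4 + 3·2 = 3
a_15 = 0·3 + 1·4 + 3·4 = 2
a_16 = 0·2 + 1·3 + 3·4 = 1
a_17 = 0·1 + 1·2 + 3·3 = 4
a_18 = 0·4 + 1·1 + 3·2 = 0
a_19 = 0·0 + 1·4 + 3·1 = 0
a_20 = 0·0 + 1·0 + 3·4 = 5
a_21 = 0·5 + 1·0 + 3·0 = 0
a_22 = 0·0 + 1·5 + 3·0 = 5
a_23 = 0·5 + 1·0 + 3·5 = 1
a_24 = 0·1 + 1·5 + 3·0 = 5
a_25 = 0·5 + 1·1 + 3·5 = 2
a_26 = 0·2 + 1·5 + 3·1 = 1
(a_24, a_25, a_26) = (5, 2, 1) = (a_0, a_1, a_2), so the sequence has period 24.
249 ≡ 9 (mod 24), hence a_249 = a_9 = 5.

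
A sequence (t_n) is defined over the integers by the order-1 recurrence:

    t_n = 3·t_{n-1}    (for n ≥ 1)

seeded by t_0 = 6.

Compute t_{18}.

t_1 = 3·6 = 18
t_2 = 3·18 = 54
t_3 = 3·54 = 162
t_4 = 3·162 = 486
t_5 = 3·486 = 1458
t_6 = 3·1458 = 4374
t_7 = 3·4374 = 13122
t_8 = 3·13122 = 39366
t_9 = 3·39366 = 118098
t_10 = 3·118098 = 354294
t_11 = 3·354294 = 1062882
t_12 = 3·1062882 = 3188646
t_13 = 3·3188646 = 9565938
t_14 = 3·9565938 = 28697814
t_15 = 3·28697814 = 86093442
t_16 = 3·86093442 = 258280326
t_17 = 3·258280326 = 774840978
t_18 = 3·774840978 = 2324522934

2324522934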